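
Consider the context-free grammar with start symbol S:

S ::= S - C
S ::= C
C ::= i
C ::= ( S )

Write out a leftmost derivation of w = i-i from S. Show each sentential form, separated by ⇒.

S ⇒ S-C ⇒ C-C ⇒ i-C ⇒ i-i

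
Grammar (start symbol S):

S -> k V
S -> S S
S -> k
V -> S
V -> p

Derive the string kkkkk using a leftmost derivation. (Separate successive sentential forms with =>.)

S => SS => SSS => SSSS => SSSSS => kSSSS => kkSSS => kkkSS => kkkkS => kkkkk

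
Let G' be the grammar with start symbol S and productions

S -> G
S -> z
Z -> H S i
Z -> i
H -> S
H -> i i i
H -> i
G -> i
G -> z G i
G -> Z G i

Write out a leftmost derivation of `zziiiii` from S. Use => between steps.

S => G   [S -> G]
G => zGi   [G -> z G i]
zGi => zZGii   [G -> Z G i]
zZGii => zHSiGii   [Z -> H S i]
zHSiGii => zSSiGii   [H -> S]
zSSiGii => zzSiGii   [S -> z]
zzSiGii => zzGiGii   [S -> G]
zzGiGii => zziiGii   [G -> i]
zziiGii => zziiiii   [G -> i]

S => G => zGi => zZGii => zHSiGii => zSSiGii => zzSiGii => zzGiGii => zziiGii => zziiiii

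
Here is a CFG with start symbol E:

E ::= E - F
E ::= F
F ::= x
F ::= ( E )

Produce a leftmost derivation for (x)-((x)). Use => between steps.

E => E-F => F-F => (E)-F => (F)-F => (x)-F => (x)-(E) => (x)-(F) => (x)-((E)) => (x)-((F)) => (x)-((x))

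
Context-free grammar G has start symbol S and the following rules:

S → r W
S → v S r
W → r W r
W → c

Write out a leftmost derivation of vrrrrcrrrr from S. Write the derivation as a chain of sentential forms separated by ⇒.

S⇒vSr⇒vrWr⇒vrrWrr⇒vrrrWrrr⇒vrrrrWrrrr⇒vrrrrcrrrr

S ⇒ vSr   [S → v S r]
vSr ⇒ vrWr   [S → r W]
vrWr ⇒ vrrWrr   [W → r W r]
vrrWrr ⇒ vrrrWrrr   [W → r W r]
vrrrWrrr ⇒ vrrrrWrrrr   [W → r W r]
vrrrrWrrrr ⇒ vrrrrcrrrr   [W → c]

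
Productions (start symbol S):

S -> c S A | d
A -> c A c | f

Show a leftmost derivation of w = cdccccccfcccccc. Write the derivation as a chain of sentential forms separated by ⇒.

S ⇒ cSA   [S -> c S A]
cSA ⇒ cdA   [S -> d]
cdA ⇒ cdcAc   [A -> c A c]
cdcAc ⇒ cdccAcc   [A -> c A c]
cdccAcc ⇒ cdcccAccc   [A -> c A c]
cdcccAccc ⇒ cdccccAcccc   [A -> c A c]
cdccccAcccc ⇒ cdcccccAccccc   [A -> c A c]
cdcccccAccccc ⇒ cdccccccAcccccc   [A -> c A c]
cdccccccAcccccc ⇒ cdccccccfcccccc   [A -> f]

S ⇒ cSA ⇒ cdA ⇒ cdcAc ⇒ cdccAcc ⇒ cdcccAccc ⇒ cdccccAcccc ⇒ cdcccccAccccc ⇒ cdccccccAcccccc ⇒ cdccccccfcccccc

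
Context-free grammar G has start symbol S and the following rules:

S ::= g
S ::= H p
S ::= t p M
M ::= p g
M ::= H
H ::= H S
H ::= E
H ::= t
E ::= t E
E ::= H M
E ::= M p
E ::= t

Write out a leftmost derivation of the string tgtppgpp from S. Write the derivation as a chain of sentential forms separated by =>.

S => Hp => Ep => Mpp => Hpp => HSpp => HSSpp => ESSpp => tSSpp => tgSpp => tgtpMpp => tgtppgpp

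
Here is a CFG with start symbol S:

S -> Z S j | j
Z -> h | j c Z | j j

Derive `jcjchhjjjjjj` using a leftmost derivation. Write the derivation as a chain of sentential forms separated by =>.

S => ZSj => jcZSj => jcjcZSj => jcjchSj => jcjchZSjj => jcjchhSjj => jcjchhZSjjj => jcjchhjjSjjj => jcjchhjjjjjj

S => ZSj   [S -> Z S j]
ZSj => jcZSj   [Z -> j c Z]
jcZSj => jcjcZSj   [Z -> j c Z]
jcjcZSj => jcjchSj   [Z -> h]
jcjchSj => jcjchZSjj   [S -> Z S j]
jcjchZSjj => jcjchhSjj   [Z -> h]
jcjchhSjj => jcjchhZSjjj   [S -> Z S j]
jcjchhZSjjj => jcjchhjjSjjj   [Z -> j j]
jcjchhjjSjjj => jcjchhjjjjjj   [S -> j]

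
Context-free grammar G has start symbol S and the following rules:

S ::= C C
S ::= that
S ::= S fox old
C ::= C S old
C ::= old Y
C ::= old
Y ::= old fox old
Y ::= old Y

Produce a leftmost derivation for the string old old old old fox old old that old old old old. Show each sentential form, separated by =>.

S => C C   [S ::= C C]
C C => C S old C   [C ::= C S old]
C S old C => old Y S old C   [C ::= old Y]
old Y S old C => old old Y S old C   [Y ::= old Y]
old old Y S old C => old old old Y S old C   [Y ::= old Y]
old old old Y S old C => old old old old fox old S old C   [Y ::= old fox old]
old old old old fox old S old C => old old old old fox old C C old C   [S ::= C C]
old old old old fox old C C old C => old old old old fox old C S old C old C   [C ::= C S old]
old old old old fox old C S old C old C => old old old old fox old old S old C old C   [C ::= old]
old old old old fox old old S old C old C => old old old old fox old old that old C old C   [S ::= that]
old old old old fox old old that old C old C => old old old old fox old old that old old old C   [C ::= old]
old old old old fox old old that old old old C => old old old old fox old old that old old old old   [C ::= old]

S => C C => C S old C => old Y S old C => old old Y S old C => old old old Y S old C => old old old old fox old S old C => old old old old fox old C C old C => old old old old fox old C S old C old C => old old old old fox old old S old C old C => old old old old fox old old that old C old C => old old old old fox old old that old old old C => old old old old fox old old that old old old old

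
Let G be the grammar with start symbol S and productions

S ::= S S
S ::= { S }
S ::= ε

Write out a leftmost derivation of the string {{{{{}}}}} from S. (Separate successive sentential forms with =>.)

S => SS   [S ::= S S]
SS => {S}S   [S ::= { S }]
{S}S => {{S}}S   [S ::= { S }]
{{S}}S => {{SS}}S   [S ::= S S]
{{SS}}S => {{{S}S}}S   [S ::= { S }]
{{{S}S}}S => {{{{S}}S}}S   [S ::= { S }]
{{{{S}}S}}S => {{{{SS}}S}}S   [S ::= S S]
{{{{SS}}S}}S => {{{{{S}S}}S}}S   [S ::= { S }]
{{{{{S}S}}S}}S => {{{{{}S}}S}}S   [S ::= ε]
{{{{{}S}}S}}S => {{{{{}}}S}}S   [S ::= ε]
{{{{{}}}S}}S => {{{{{}}}}}S   [S ::= ε]
{{{{{}}}}}S => {{{{{}}}}}   [S ::= ε]

S=>SS=>{S}S=>{{S}}S=>{{SS}}S=>{{{S}S}}S=>{{{{S}}S}}S=>{{{{SS}}S}}S=>{{{{{S}S}}S}}S=>{{{{{}S}}S}}S=>{{{{{}}}S}}S=>{{{{{}}}}}S=>{{{{{}}}}}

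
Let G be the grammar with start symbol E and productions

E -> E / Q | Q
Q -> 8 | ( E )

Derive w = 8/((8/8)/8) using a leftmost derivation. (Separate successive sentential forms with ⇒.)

E⇒E/Q⇒Q/Q⇒8/Q⇒8/(E)⇒8/(E/Q)⇒8/(Q/Q)⇒8/((E)/Q)⇒8/((E/Q)/Q)⇒8/((Q/Q)/Q)⇒8/((8/Q)/Q)⇒8/((8/8)/Q)⇒8/((8/8)/8)

E ⇒ E/Q   [E -> E / Q]
E/Q ⇒ Q/Q   [E -> Q]
Q/Q ⇒ 8/Q   [Q -> 8]
8/Q ⇒ 8/(E)   [Q -> ( E )]
8/(E) ⇒ 8/(E/Q)   [E -> E / Q]
8/(E/Q) ⇒ 8/(Q/Q)   [E -> Q]
8/(Q/Q) ⇒ 8/((E)/Q)   [Q -> ( E )]
8/((E)/Q) ⇒ 8/((E/Q)/Q)   [E -> E / Q]
8/((E/Q)/Q) ⇒ 8/((Q/Q)/Q)   [E -> Q]
8/((Q/Q)/Q) ⇒ 8/((8/Q)/Q)   [Q -> 8]
8/((8/Q)/Q) ⇒ 8/((8/8)/Q)   [Q -> 8]
8/((8/8)/Q) ⇒ 8/((8/8)/8)   [Q -> 8]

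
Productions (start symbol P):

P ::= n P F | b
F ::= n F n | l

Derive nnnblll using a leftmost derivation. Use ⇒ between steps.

P⇒nPF⇒nnPFF⇒nnnPFFF⇒nnnbFFF⇒nnnblFF⇒nnnbllF⇒nnnblll

P ⇒ nPF   [P ::= n P F]
nPF ⇒ nnPFF   [P ::= n P F]
nnPFF ⇒ nnnPFFF   [P ::= n P F]
nnnPFFF ⇒ nnnbFFF   [P ::= b]
nnnbFFF ⇒ nnnblFF   [F ::= l]
nnnblFF ⇒ nnnbllF   [F ::= l]
nnnbllF ⇒ nnnblll   [F ::= l]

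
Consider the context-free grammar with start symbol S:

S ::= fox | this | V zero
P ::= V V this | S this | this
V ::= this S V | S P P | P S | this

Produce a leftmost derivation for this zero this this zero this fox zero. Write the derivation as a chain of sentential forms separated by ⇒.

S ⇒ V zero ⇒ P S zero ⇒ S this S zero ⇒ V zero this S zero ⇒ S P P zero this S zero ⇒ V zero P P zero this S zero ⇒ this zero P P zero this S zero ⇒ this zero this P zero this S zero ⇒ this zero this this zero this S zero ⇒ this zero this this zero this fox zero

S ⇒ V zero   [S ::= V zero]
V zero ⇒ P S zero   [V ::= P S]
P S zero ⇒ S this S zero   [P ::= S this]
S this S zero ⇒ V zero this S zero   [S ::= V zero]
V zero this S zero ⇒ S P P zero this S zero   [V ::= S P P]
S P P zero this S zero ⇒ V zero P P zero this S zero   [S ::= V zero]
V zero P P zero this S zero ⇒ this zero P P zero this S zero   [V ::= this]
this zero P P zero this S zero ⇒ this zero this P zero this S zero   [P ::= this]
this zero this P zero this S zero ⇒ this zero this this zero this S zero   [P ::= this]
this zero this this zero this S zero ⇒ this zero this this zero this fox zero   [S ::= fox]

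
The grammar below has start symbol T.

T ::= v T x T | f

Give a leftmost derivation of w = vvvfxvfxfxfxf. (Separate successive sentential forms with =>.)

T => vTxT => vvTxTxT => vvvTxTxTxT => vvvfxTxTxT => vvvfxvTxTxTxT => vvvfxvfxTxTxT => vvvfxvfxfxTxT => vvvfxvfxfxfxT => vvvfxvfxfxfxf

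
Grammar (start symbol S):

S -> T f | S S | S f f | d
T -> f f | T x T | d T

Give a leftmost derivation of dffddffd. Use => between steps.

S => SS => SffS => SSffS => SSSffS => SffSSffS => dffSSffS => dffdSffS => dffddffS => dffddffd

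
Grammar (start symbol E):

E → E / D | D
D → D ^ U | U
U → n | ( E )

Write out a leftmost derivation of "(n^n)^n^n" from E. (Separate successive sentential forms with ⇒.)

E⇒D⇒D^U⇒D^U^U⇒U^U^U⇒(E)^U^U⇒(D)^U^U⇒(D^U)^U^U⇒(U^U)^U^U⇒(n^U)^U^U⇒(n^n)^U^U⇒(n^n)^n^U⇒(n^n)^n^n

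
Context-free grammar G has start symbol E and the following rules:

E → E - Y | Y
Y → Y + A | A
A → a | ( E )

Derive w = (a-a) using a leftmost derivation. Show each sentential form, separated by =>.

E => Y   [E → Y]
Y => A   [Y → A]
A => (E)   [A → ( E )]
(E) => (E-Y)   [E → E - Y]
(E-Y) => (Y-Y)   [E → Y]
(Y-Y) => (A-Y)   [Y → A]
(A-Y) => (a-Y)   [A → a]
(a-Y) => (a-A)   [Y → A]
(a-A) => (a-a)   [A → a]

E=>Y=>A=>(E)=>(E-Y)=>(Y-Y)=>(A-Y)=>(a-Y)=>(a-A)=>(a-a)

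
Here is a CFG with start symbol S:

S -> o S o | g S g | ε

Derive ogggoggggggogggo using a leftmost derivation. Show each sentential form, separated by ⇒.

S⇒oSo⇒ogSgo⇒oggSggo⇒ogggSgggo⇒ogggoSogggo⇒ogggogSgogggo⇒ogggoggSggogggo⇒ogggogggSgggogggo⇒ogggoggggggogggo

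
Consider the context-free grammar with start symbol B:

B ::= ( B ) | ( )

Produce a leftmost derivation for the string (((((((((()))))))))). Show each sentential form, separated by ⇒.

B ⇒ (B) ⇒ ((B)) ⇒ (((B))) ⇒ ((((B)))) ⇒ (((((B))))) ⇒ ((((((B)))))) ⇒ (((((((B))))))) ⇒ ((((((((B)))))))) ⇒ (((((((((B))))))))) ⇒ (((((((((())))))))))

B ⇒ (B)   [B ::= ( B )]
(B) ⇒ ((B))   [B ::= ( B )]
((B)) ⇒ (((B)))   [B ::= ( B )]
(((B))) ⇒ ((((B))))   [B ::= ( B )]
((((B)))) ⇒ (((((B)))))   [B ::= ( B )]
(((((B))))) ⇒ ((((((B))))))   [B ::= ( B )]
((((((B)))))) ⇒ (((((((B)))))))   [B ::= ( B )]
(((((((B))))))) ⇒ ((((((((B))))))))   [B ::= ( B )]
((((((((B)))))))) ⇒ (((((((((B)))))))))   [B ::= ( B )]
(((((((((B))))))))) ⇒ (((((((((())))))))))   [B ::= ( )]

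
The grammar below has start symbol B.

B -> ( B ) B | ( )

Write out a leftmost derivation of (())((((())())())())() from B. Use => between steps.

B => (B)B => (())B => (())(B)B => (())((B)B)B => (())(((B)B)B)B => (())((((B)B)B)B)B => (())((((())B)B)B)B => (())((((())())B)B)B => (())((((())())())B)B => (())((((())())())())B => (())((((())())())())()

B => (B)B   [B -> ( B ) B]
(B)B => (())B   [B -> ( )]
(())B => (())(B)B   [B -> ( B ) B]
(())(B)B => (())((B)B)B   [B -> ( B ) B]
(())((B)B)B => (())(((B)B)B)B   [B -> ( B ) B]
(())(((B)B)B)B => (())((((B)B)B)B)B   [B -> ( B ) B]
(())((((B)B)B)B)B => (())((((())B)B)B)B   [B -> ( )]
(())((((())B)B)B)B => (())((((())())B)B)B   [B -> ( )]
(())((((())())B)B)B => (())((((())())())B)B   [B -> ( )]
(())((((())())())B)B => (())((((())())())())B   [B -> ( )]
(())((((())())())())B => (())((((())())())())()   [B -> ( )]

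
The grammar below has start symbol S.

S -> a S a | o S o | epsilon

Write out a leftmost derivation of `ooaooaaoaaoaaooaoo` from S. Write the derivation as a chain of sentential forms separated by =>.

S=>oSo=>ooSoo=>ooaSaoo=>ooaoSoaoo=>ooaooSooaoo=>ooaooaSaooaoo=>ooaooaaSaaooaoo=>ooaooaaoSoaaooaoo=>ooaooaaoaSaoaaooaoo=>ooaooaaoaaoaaooaoo

S => oSo   [S -> o S o]
oSo => ooSoo   [S -> o S o]
ooSoo => ooaSaoo   [S -> a S a]
ooaSaoo => ooaoSoaoo   [S -> o S o]
ooaoSoaoo => ooaooSooaoo   [S -> o S o]
ooaooSooaoo => ooaooaSaooaoo   [S -> a S a]
ooaooaSaooaoo => ooaooaaSaaooaoo   [S -> a S a]
ooaooaaSaaooaoo => ooaooaaoSoaaooaoo   [S -> o S o]
ooaooaaoSoaaooaoo => ooaooaaoaSaoaaooaoo   [S -> a S a]
ooaooaaoaSaoaaooaoo => ooaooaaoaaoaaooaoo   [S -> epsilon]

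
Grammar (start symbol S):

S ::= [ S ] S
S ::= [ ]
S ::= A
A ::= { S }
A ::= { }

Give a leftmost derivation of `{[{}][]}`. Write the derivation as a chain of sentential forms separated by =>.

S => A => {S} => {[S]S} => {[A]S} => {[{}]S} => {[{}][]}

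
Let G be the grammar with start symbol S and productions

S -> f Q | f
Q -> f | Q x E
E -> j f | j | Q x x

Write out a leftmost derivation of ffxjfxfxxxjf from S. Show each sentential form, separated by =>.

S => fQ => fQxE => fQxExE => fQxExExE => ffxExExE => ffxjfxExE => ffxjfxQxxxE => ffxjfxfxxxE => ffxjfxfxxxjf

S => fQ   [S -> f Q]
fQ => fQxE   [Q -> Q x E]
fQxE => fQxExE   [Q -> Q x E]
fQxExE => fQxExExE   [Q -> Q x E]
fQxExExE => ffxExExE   [Q -> f]
ffxExExE => ffxjfxExE   [E -> j f]
ffxjfxExE => ffxjfxQxxxE   [E -> Q x x]
ffxjfxQxxxE => ffxjfxfxxxE   [Q -> f]
ffxjfxfxxxE => ffxjfxfxxxjf   [E -> j f]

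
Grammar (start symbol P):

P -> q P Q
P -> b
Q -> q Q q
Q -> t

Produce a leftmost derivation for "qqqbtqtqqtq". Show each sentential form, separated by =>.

P => qPQ => qqPQQ => qqqPQQQ => qqqbQQQ => qqqbtQQ => qqqbtqQqQ => qqqbtqtqQ => qqqbtqtqqQq => qqqbtqtqqtq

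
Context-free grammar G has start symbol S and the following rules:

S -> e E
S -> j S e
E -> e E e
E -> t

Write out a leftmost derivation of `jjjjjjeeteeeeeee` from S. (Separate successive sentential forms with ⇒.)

S ⇒ jSe ⇒ jjSee ⇒ jjjSeee ⇒ jjjjSeeee ⇒ jjjjjSeeeee ⇒ jjjjjjSeeeeee ⇒ jjjjjjeEeeeeee ⇒ jjjjjjeeEeeeeeee ⇒ jjjjjjeeteeeeeee

S ⇒ jSe   [S -> j S e]
jSe ⇒ jjSee   [S -> j S e]
jjSee ⇒ jjjSeee   [S -> j S e]
jjjSeee ⇒ jjjjSeeee   [S -> j S e]
jjjjSeeee ⇒ jjjjjSeeeee   [S -> j S e]
jjjjjSeeeee ⇒ jjjjjjSeeeeee   [S -> j S e]
jjjjjjSeeeeee ⇒ jjjjjjeEeeeeee   [S -> e E]
jjjjjjeEeeeeee ⇒ jjjjjjeeEeeeeeee   [E -> e E e]
jjjjjjeeEeeeeeee ⇒ jjjjjjeeteeeeeee   [E -> t]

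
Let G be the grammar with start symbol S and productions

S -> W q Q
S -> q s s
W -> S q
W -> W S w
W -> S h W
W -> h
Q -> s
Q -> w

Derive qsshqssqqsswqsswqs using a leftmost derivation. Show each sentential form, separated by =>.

S => WqQ => WSwqQ => ShWSwqQ => qsshWSwqQ => qsshWSwSwqQ => qsshSqSwSwqQ => qsshqssqSwSwqQ => qsshqssqqsswSwqQ => qsshqssqqsswqsswqQ => qsshqssqqsswqsswqs

S => WqQ   [S -> W q Q]
WqQ => WSwqQ   [W -> W S w]
WSwqQ => ShWSwqQ   [W -> S h W]
ShWSwqQ => qsshWSwqQ   [S -> q s s]
qsshWSwqQ => qsshWSwSwqQ   [W -> W S w]
qsshWSwSwqQ => qsshSqSwSwqQ   [W -> S q]
qsshSqSwSwqQ => qsshqssqSwSwqQ   [S -> q s s]
qsshqssqSwSwqQ => qsshqssqqsswSwqQ   [S -> q s s]
qsshqssqqsswSwqQ => qsshqssqqsswqsswqQ   [S -> q s s]
qsshqssqqsswqsswqQ => qsshqssqqsswqsswqs   [Q -> s]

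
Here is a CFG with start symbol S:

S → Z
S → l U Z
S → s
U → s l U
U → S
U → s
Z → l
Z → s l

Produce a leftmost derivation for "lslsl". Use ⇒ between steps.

S⇒lUZ⇒lSZ⇒lZZ⇒lslZ⇒lslsl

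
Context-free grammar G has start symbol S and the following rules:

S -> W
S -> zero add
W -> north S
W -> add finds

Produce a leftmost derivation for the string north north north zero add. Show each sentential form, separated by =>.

S => W   [S -> W]
W => north S   [W -> north S]
north S => north W   [S -> W]
north W => north north S   [W -> north S]
north north S => north north W   [S -> W]
north north W => north north north S   [W -> north S]
north north north S => north north north zero add   [S -> zero add]

S => W => north S => north W => north north S => north north W => north north north S => north north north zero add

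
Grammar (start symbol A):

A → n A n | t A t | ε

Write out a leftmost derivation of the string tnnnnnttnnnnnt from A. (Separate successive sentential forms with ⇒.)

A ⇒ tAt   [A → t A t]
tAt ⇒ tnAnt   [A → n A n]
tnAnt ⇒ tnnAnnt   [A → n A n]
tnnAnnt ⇒ tnnnAnnnt   [A → n A n]
tnnnAnnnt ⇒ tnnnnAnnnnt   [A → n A n]
tnnnnAnnnnt ⇒ tnnnnnAnnnnnt   [A → n A n]
tnnnnnAnnnnnt ⇒ tnnnnntAtnnnnnt   [A → t A t]
tnnnnntAtnnnnnt ⇒ tnnnnnttnnnnnt   [A → ε]

A⇒tAt⇒tnAnt⇒tnnAnnt⇒tnnnAnnnt⇒tnnnnAnnnnt⇒tnnnnnAnnnnnt⇒tnnnnntAtnnnnnt⇒tnnnnnttnnnnnt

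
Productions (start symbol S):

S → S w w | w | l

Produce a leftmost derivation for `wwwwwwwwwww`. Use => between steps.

S => Sww   [S → S w w]
Sww => Swwww   [S → S w w]
Swwww => Swwwwww   [S → S w w]
Swwwwww => Swwwwwwww   [S → S w w]
Swwwwwwww => Swwwwwwwwww   [S → S w w]
Swwwwwwwwww => wwwwwwwwwww   [S → w]

S=>Sww=>Swwww=>Swwwwww=>Swwwwwwww=>Swwwwwwwwww=>wwwwwwwwwww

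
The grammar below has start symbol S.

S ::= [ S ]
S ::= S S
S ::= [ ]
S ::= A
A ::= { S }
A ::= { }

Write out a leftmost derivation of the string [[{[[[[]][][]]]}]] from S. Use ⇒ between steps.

S ⇒ [S]   [S ::= [ S ]]
[S] ⇒ [[S]]   [S ::= [ S ]]
[[S]] ⇒ [[A]]   [S ::= A]
[[A]] ⇒ [[{S}]]   [A ::= { S }]
[[{S}]] ⇒ [[{[S]}]]   [S ::= [ S ]]
[[{[S]}]] ⇒ [[{[[S]]}]]   [S ::= [ S ]]
[[{[[S]]}]] ⇒ [[{[[SS]]}]]   [S ::= S S]
[[{[[SS]]}]] ⇒ [[{[[[S]S]]}]]   [S ::= [ S ]]
[[{[[[S]S]]}]] ⇒ [[{[[[[]]S]]}]]   [S ::= [ ]]
[[{[[[[]]S]]}]] ⇒ [[{[[[[]]SS]]}]]   [S ::= S S]
[[{[[[[]]SS]]}]] ⇒ [[{[[[[]][]S]]}]]   [S ::= [ ]]
[[{[[[[]][]S]]}]] ⇒ [[{[[[[]][][]]]}]]   [S ::= [ ]]

S ⇒ [S] ⇒ [[S]] ⇒ [[A]] ⇒ [[{S}]] ⇒ [[{[S]}]] ⇒ [[{[[S]]}]] ⇒ [[{[[SS]]}]] ⇒ [[{[[[S]S]]}]] ⇒ [[{[[[[]]S]]}]] ⇒ [[{[[[[]]SS]]}]] ⇒ [[{[[[[]][]S]]}]] ⇒ [[{[[[[]][][]]]}]]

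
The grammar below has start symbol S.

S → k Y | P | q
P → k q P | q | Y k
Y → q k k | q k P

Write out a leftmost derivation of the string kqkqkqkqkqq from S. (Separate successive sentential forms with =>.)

S=>P=>kqP=>kqkqP=>kqkqkqP=>kqkqkqkqP=>kqkqkqkqkqP=>kqkqkqkqkqq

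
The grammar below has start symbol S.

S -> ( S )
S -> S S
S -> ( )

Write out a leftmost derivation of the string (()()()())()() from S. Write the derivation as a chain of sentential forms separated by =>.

S => SS => SSS => (S)SS => (SS)SS => (SSS)SS => (SSSS)SS => (()SSS)SS => (()()SS)SS => (()()()S)SS => (()()()())SS => (()()()())()S => (()()()())()()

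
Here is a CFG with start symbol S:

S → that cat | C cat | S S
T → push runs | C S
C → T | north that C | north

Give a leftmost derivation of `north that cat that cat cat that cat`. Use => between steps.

S => S S => C cat S => T cat S => C S cat S => T S cat S => C S S cat S => north S S cat S => north that cat S cat S => north that cat that cat cat S => north that cat that cat cat that cat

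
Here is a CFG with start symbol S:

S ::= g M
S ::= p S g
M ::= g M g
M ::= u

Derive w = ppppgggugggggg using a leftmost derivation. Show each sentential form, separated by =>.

S => pSg   [S ::= p S g]
pSg => ppSgg   [S ::= p S g]
ppSgg => pppSggg   [S ::= p S g]
pppSggg => ppppSgggg   [S ::= p S g]
ppppSgggg => ppppgMgggg   [S ::= g M]
ppppgMgggg => ppppggMggggg   [M ::= g M g]
ppppggMggggg => ppppgggMgggggg   [M ::= g M g]
ppppgggMgggggg => ppppgggugggggg   [M ::= u]

S=>pSg=>ppSgg=>pppSggg=>ppppSgggg=>ppppgMgggg=>ppppggMggggg=>ppppgggMgggggg=>ppppgggugggggg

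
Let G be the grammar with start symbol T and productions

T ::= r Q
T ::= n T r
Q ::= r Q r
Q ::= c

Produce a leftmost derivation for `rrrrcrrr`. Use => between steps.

T => rQ => rrQr => rrrQrr => rrrrQrrr => rrrrcrrr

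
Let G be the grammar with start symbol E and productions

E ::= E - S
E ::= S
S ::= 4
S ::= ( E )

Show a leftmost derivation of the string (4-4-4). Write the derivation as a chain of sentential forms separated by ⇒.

E ⇒ S ⇒ (E) ⇒ (E-S) ⇒ (E-S-S) ⇒ (S-S-S) ⇒ (4-S-S) ⇒ (4-4-S) ⇒ (4-4-4)

E ⇒ S   [E ::= S]
S ⇒ (E)   [S ::= ( E )]
(E) ⇒ (E-S)   [E ::= E - S]
(E-S) ⇒ (E-S-S)   [E ::= E - S]
(E-S-S) ⇒ (S-S-S)   [E ::= S]
(S-S-S) ⇒ (4-S-S)   [S ::= 4]
(4-S-S) ⇒ (4-4-S)   [S ::= 4]
(4-4-S) ⇒ (4-4-4)   [S ::= 4]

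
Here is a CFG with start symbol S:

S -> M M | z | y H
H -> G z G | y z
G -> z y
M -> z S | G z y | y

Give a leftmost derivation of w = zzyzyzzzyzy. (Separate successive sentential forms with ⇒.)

S ⇒ MM ⇒ zSM ⇒ zMMM ⇒ zGzyMM ⇒ zzyzyMM ⇒ zzyzyzSM ⇒ zzyzyzzM ⇒ zzyzyzzGzy ⇒ zzyzyzzzyzy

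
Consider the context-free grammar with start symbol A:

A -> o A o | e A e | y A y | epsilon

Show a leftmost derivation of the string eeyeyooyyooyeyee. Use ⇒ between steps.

A ⇒ eAe   [A -> e A e]
eAe ⇒ eeAee   [A -> e A e]
eeAee ⇒ eeyAyee   [A -> y A y]
eeyAyee ⇒ eeyeAeyee   [A -> e A e]
eeyeAeyee ⇒ eeyeyAyeyee   [A -> y A y]
eeyeyAyeyee ⇒ eeyeyoAoyeyee   [A -> o A o]
eeyeyoAoyeyee ⇒ eeyeyooAooyeyee   [A -> o A o]
eeyeyooAooyeyee ⇒ eeyeyooyAyooyeyee   [A -> y A y]
eeyeyooyAyooyeyee ⇒ eeyeyooyyooyeyee   [A -> epsilon]

A ⇒ eAe ⇒ eeAee ⇒ eeyAyee ⇒ eeyeAeyee ⇒ eeyeyAyeyee ⇒ eeyeyoAoyeyee ⇒ eeyeyooAooyeyee ⇒ eeyeyooyAyooyeyee ⇒ eeyeyooyyooyeyee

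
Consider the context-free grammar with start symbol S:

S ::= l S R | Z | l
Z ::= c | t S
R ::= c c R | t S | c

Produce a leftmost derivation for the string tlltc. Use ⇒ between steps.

S ⇒ Z   [S ::= Z]
Z ⇒ tS   [Z ::= t S]
tS ⇒ tlSR   [S ::= l S R]
tlSR ⇒ tllR   [S ::= l]
tllR ⇒ tlltS   [R ::= t S]
tlltS ⇒ tlltZ   [S ::= Z]
tlltZ ⇒ tlltc   [Z ::= c]

S ⇒ Z ⇒ tS ⇒ tlSR ⇒ tllR ⇒ tlltS ⇒ tlltZ ⇒ tlltc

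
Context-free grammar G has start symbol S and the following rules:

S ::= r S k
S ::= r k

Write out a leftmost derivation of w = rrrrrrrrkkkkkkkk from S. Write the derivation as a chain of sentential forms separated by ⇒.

S ⇒ rSk ⇒ rrSkk ⇒ rrrSkkk ⇒ rrrrSkkkk ⇒ rrrrrSkkkkk ⇒ rrrrrrSkkkkkk ⇒ rrrrrrrSkkkkkkk ⇒ rrrrrrrrkkkkkkkk

S ⇒ rSk   [S ::= r S k]
rSk ⇒ rrSkk   [S ::= r S k]
rrSkk ⇒ rrrSkkk   [S ::= r S k]
rrrSkkk ⇒ rrrrSkkkk   [S ::= r S k]
rrrrSkkkk ⇒ rrrrrSkkkkk   [S ::= r S k]
rrrrrSkkkkk ⇒ rrrrrrSkkkkkk   [S ::= r S k]
rrrrrrSkkkkkk ⇒ rrrrrrrSkkkkkkk   [S ::= r S k]
rrrrrrrSkkkkkkk ⇒ rrrrrrrrkkkkkkkk   [S ::= r k]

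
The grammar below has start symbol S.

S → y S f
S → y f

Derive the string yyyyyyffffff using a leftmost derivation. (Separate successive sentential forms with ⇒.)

S ⇒ ySf   [S → y S f]
ySf ⇒ yySff   [S → y S f]
yySff ⇒ yyySfff   [S → y S f]
yyySfff ⇒ yyyySffff   [S → y S f]
yyyySffff ⇒ yyyyySfffff   [S → y S f]
yyyyySfffff ⇒ yyyyyyffffff   [S → y f]

S ⇒ ySf ⇒ yySff ⇒ yyySfff ⇒ yyyySffff ⇒ yyyyySfffff ⇒ yyyyyyffffff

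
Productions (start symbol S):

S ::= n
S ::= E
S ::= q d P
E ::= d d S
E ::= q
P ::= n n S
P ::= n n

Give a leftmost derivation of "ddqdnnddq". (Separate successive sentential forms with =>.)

S => E   [S ::= E]
E => ddS   [E ::= d d S]
ddS => ddqdP   [S ::= q d P]
ddqdP => ddqdnnS   [P ::= n n S]
ddqdnnS => ddqdnnE   [S ::= E]
ddqdnnE => ddqdnnddS   [E ::= d d S]
ddqdnnddS => ddqdnnddE   [S ::= E]
ddqdnnddE => ddqdnnddq   [E ::= q]

S => E => ddS => ddqdP => ddqdnnS => ddqdnnE => ddqdnnddS => ddqdnnddE => ddqdnnddq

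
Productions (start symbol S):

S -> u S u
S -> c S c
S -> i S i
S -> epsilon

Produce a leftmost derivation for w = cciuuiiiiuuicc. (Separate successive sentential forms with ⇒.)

S ⇒ cSc ⇒ ccScc ⇒ cciSicc ⇒ cciuSuicc ⇒ cciuuSuuicc ⇒ cciuuiSiuuicc ⇒ cciuuiiSiiuuicc ⇒ cciuuiiiiuuicc

S ⇒ cSc   [S -> c S c]
cSc ⇒ ccScc   [S -> c S c]
ccScc ⇒ cciSicc   [S -> i S i]
cciSicc ⇒ cciuSuicc   [S -> u S u]
cciuSuicc ⇒ cciuuSuuicc   [S -> u S u]
cciuuSuuicc ⇒ cciuuiSiuuicc   [S -> i S i]
cciuuiSiuuicc ⇒ cciuuiiSiiuuicc   [S -> i S i]
cciuuiiSiiuuicc ⇒ cciuuiiiiuuicc   [S -> epsilon]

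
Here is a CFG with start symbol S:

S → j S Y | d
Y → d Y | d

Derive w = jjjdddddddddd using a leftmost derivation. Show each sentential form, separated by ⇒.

S ⇒ jSY ⇒ jjSYY ⇒ jjjSYYY ⇒ jjjdYYY ⇒ jjjddYY ⇒ jjjdddYY ⇒ jjjddddYY ⇒ jjjdddddYY ⇒ jjjddddddYY ⇒ jjjdddddddY ⇒ jjjddddddddY ⇒ jjjdddddddddY ⇒ jjjdddddddddd

S ⇒ jSY   [S → j S Y]
jSY ⇒ jjSYY   [S → j S Y]
jjSYY ⇒ jjjSYYY   [S → j S Y]
jjjSYYY ⇒ jjjdYYY   [S → d]
jjjdYYY ⇒ jjjddYY   [Y → d]
jjjddYY ⇒ jjjdddYY   [Y → d Y]
jjjdddYY ⇒ jjjddddYY   [Y → d Y]
jjjddddYY ⇒ jjjdddddYY   [Y → d Y]
jjjdddddYY ⇒ jjjddddddYY   [Y → d Y]
jjjddddddYY ⇒ jjjdddddddY   [Y → d]
jjjdddddddY ⇒ jjjddddddddY   [Y → d Y]
jjjddddddddY ⇒ jjjdddddddddY   [Y → d Y]
jjjdddddddddY ⇒ jjjdddddddddd   [Y → d]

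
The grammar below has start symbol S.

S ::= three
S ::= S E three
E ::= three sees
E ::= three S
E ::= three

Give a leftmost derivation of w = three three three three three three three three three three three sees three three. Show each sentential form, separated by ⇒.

S ⇒ S E three ⇒ three E three ⇒ three three S three ⇒ three three S E three three ⇒ three three S E three E three three ⇒ three three S E three E three E three three ⇒ three three three E three E three E three three ⇒ three three three three S three E three E three three ⇒ three three three three S E three three E three E three three ⇒ three three three three three E three three E three E three three ⇒ three three three three three three three three E three E three three ⇒ three three three three three three three three three three E three three ⇒ three three three three three three three three three three three sees three three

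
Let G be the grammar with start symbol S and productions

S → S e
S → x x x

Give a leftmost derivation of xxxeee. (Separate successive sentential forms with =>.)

S => Se => See => Seee => xxxeee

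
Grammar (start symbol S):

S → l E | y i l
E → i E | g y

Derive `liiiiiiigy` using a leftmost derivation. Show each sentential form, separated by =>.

S => lE => liE => liiE => liiiE => liiiiE => liiiiiE => liiiiiiE => liiiiiiiE => liiiiiiigy

S => lE   [S → l E]
lE => liE   [E → i E]
liE => liiE   [E → i E]
liiE => liiiE   [E → i E]
liiiE => liiiiE   [E → i E]
liiiiE => liiiiiE   [E → i E]
liiiiiE => liiiiiiE   [E → i E]
liiiiiiE => liiiiiiiE   [E → i E]
liiiiiiiE => liiiiiiigy   [E → g y]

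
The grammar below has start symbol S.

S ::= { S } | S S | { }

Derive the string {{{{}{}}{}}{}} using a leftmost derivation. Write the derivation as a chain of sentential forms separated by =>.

S => {S} => {SS} => {{S}S} => {{SS}S} => {{{S}S}S} => {{{SS}S}S} => {{{{}S}S}S} => {{{{}{}}S}S} => {{{{}{}}{}}S} => {{{{}{}}{}}{}}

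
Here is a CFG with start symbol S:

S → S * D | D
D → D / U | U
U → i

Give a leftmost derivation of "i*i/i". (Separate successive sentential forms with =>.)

S => S*D => D*D => U*D => i*D => i*D/U => i*U/U => i*i/U => i*i/i

S => S*D   [S → S * D]
S*D => D*D   [S → D]
D*D => U*D   [D → U]
U*D => i*D   [U → i]
i*D => i*D/U   [D → D / U]
i*D/U => i*U/U   [D → U]
i*U/U => i*i/U   [U → i]
i*i/U => i*i/i   [U → i]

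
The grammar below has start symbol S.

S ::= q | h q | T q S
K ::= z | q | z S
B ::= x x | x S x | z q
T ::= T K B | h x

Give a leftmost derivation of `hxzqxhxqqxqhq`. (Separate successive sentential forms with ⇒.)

S ⇒ TqS ⇒ TKBqS ⇒ hxKBqS ⇒ hxzSBqS ⇒ hxzqBqS ⇒ hxzqxSxqS ⇒ hxzqxTqSxqS ⇒ hxzqxhxqSxqS ⇒ hxzqxhxqqxqS ⇒ hxzqxhxqqxqhq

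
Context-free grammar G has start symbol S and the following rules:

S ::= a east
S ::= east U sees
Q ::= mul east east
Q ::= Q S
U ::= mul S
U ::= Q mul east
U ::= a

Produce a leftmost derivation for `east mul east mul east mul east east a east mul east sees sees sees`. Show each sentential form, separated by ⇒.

S ⇒ east U sees ⇒ east mul S sees ⇒ east mul east U sees sees ⇒ east mul east mul S sees sees ⇒ east mul east mul east U sees sees sees ⇒ east mul east mul east Q mul east sees sees sees ⇒ east mul east mul east Q S mul east sees sees sees ⇒ east mul east mul east mul east east S mul east sees sees sees ⇒ east mul east mul east mul east east a east mul east sees sees sees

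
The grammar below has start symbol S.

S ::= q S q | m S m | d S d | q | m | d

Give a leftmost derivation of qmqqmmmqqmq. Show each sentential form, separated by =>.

S => qSq   [S ::= q S q]
qSq => qmSmq   [S ::= m S m]
qmSmq => qmqSqmq   [S ::= q S q]
qmqSqmq => qmqqSqqmq   [S ::= q S q]
qmqqSqqmq => qmqqmSmqqmq   [S ::= m S m]
qmqqmSmqqmq => qmqqmmmqqmq   [S ::= m]

S => qSq => qmSmq => qmqSqmq => qmqqSqqmq => qmqqmSmqqmq => qmqqmmmqqmq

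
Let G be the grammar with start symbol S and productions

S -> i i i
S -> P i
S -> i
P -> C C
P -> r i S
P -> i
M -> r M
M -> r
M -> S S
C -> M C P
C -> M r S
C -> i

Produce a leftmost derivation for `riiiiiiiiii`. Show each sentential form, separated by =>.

S => Pi => CCi => MCPCi => SSCPCi => PiSCPCi => riSiSCPCi => riPiiSCPCi => riCCiiSCPCi => riiCiiSCPCi => riiiiiSCPCi => riiiiiiCPCi => riiiiiiiPCi => riiiiiiiiCi => riiiiiiiiii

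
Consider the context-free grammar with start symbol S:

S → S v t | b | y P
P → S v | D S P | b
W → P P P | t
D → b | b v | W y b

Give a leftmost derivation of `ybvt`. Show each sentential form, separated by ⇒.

S ⇒ Svt ⇒ yPvt ⇒ ybvt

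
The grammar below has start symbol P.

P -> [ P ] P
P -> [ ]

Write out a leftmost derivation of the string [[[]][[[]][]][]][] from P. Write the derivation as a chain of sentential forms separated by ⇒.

P ⇒ [P]P ⇒ [[P]P]P ⇒ [[[]]P]P ⇒ [[[]][P]P]P ⇒ [[[]][[P]P]P]P ⇒ [[[]][[[]]P]P]P ⇒ [[[]][[[]][]]P]P ⇒ [[[]][[[]][]][]]P ⇒ [[[]][[[]][]][]][]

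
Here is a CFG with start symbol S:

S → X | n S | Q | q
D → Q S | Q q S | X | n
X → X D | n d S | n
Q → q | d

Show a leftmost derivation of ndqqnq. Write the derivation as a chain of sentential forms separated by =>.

S => X => XD => ndSD => ndqD => ndqQS => ndqqS => ndqqnS => ndqqnQ => ndqqnq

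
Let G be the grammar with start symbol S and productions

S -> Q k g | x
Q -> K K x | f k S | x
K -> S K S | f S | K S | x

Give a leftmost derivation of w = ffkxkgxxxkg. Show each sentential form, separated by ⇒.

S ⇒ Qkg   [S -> Q k g]
Qkg ⇒ KKxkg   [Q -> K K x]
KKxkg ⇒ KSKxkg   [K -> K S]
KSKxkg ⇒ fSSKxkg   [K -> f S]
fSSKxkg ⇒ fQkgSKxkg   [S -> Q k g]
fQkgSKxkg ⇒ ffkSkgSKxkg   [Q -> f k S]
ffkSkgSKxkg ⇒ ffkxkgSKxkg   [S -> x]
ffkxkgSKxkg ⇒ ffkxkgxKxkg   [S -> x]
ffkxkgxKxkg ⇒ ffkxkgxxxkg   [K -> x]

S ⇒ Qkg ⇒ KKxkg ⇒ KSKxkg ⇒ fSSKxkg ⇒ fQkgSKxkg ⇒ ffkSkgSKxkg ⇒ ffkxkgSKxkg ⇒ ffkxkgxKxkg ⇒ ffkxkgxxxkg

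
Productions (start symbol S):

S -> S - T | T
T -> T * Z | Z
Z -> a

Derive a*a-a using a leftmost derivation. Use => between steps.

S => S-T   [S -> S - T]
S-T => T-T   [S -> T]
T-T => T*Z-T   [T -> T * Z]
T*Z-T => Z*Z-T   [T -> Z]
Z*Z-T => a*Z-T   [Z -> a]
a*Z-T => a*a-T   [Z -> a]
a*a-T => a*a-Z   [T -> Z]
a*a-Z => a*a-a   [Z -> a]

S => S-T => T-T => T*Z-T => Z*Z-T => a*Z-T => a*a-T => a*a-Z => a*a-a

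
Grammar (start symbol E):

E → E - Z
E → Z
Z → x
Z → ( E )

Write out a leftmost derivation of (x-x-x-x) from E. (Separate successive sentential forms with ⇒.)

E ⇒ Z ⇒ (E) ⇒ (E-Z) ⇒ (E-Z-Z) ⇒ (E-Z-Z-Z) ⇒ (Z-Z-Z-Z) ⇒ (x-Z-Z-Z) ⇒ (x-x-Z-Z) ⇒ (x-x-x-Z) ⇒ (x-x-x-x)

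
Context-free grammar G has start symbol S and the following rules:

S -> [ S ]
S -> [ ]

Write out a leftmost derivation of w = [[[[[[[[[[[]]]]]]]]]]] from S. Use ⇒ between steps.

S⇒[S]⇒[[S]]⇒[[[S]]]⇒[[[[S]]]]⇒[[[[[S]]]]]⇒[[[[[[S]]]]]]⇒[[[[[[[S]]]]]]]⇒[[[[[[[[S]]]]]]]]⇒[[[[[[[[[S]]]]]]]]]⇒[[[[[[[[[[S]]]]]]]]]]⇒[[[[[[[[[[[]]]]]]]]]]]

S ⇒ [S]   [S -> [ S ]]
[S] ⇒ [[S]]   [S -> [ S ]]
[[S]] ⇒ [[[S]]]   [S -> [ S ]]
[[[S]]] ⇒ [[[[S]]]]   [S -> [ S ]]
[[[[S]]]] ⇒ [[[[[S]]]]]   [S -> [ S ]]
[[[[[S]]]]] ⇒ [[[[[[S]]]]]]   [S -> [ S ]]
[[[[[[S]]]]]] ⇒ [[[[[[[S]]]]]]]   [S -> [ S ]]
[[[[[[[S]]]]]]] ⇒ [[[[[[[[S]]]]]]]]   [S -> [ S ]]
[[[[[[[[S]]]]]]]] ⇒ [[[[[[[[[S]]]]]]]]]   [S -> [ S ]]
[[[[[[[[[S]]]]]]]]] ⇒ [[[[[[[[[[S]]]]]]]]]]   [S -> [ S ]]
[[[[[[[[[[S]]]]]]]]]] ⇒ [[[[[[[[[[[]]]]]]]]]]]   [S -> [ ]]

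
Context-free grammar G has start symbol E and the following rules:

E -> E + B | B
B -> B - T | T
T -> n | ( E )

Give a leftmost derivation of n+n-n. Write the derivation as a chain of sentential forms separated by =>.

E => E+B   [E -> E + B]
E+B => B+B   [E -> B]
B+B => T+B   [B -> T]
T+B => n+B   [T -> n]
n+B => n+B-T   [B -> B - T]
n+B-T => n+T-T   [B -> T]
n+T-T => n+n-T   [T -> n]
n+n-T => n+n-n   [T -> n]

E=>E+B=>B+B=>T+B=>n+B=>n+B-T=>n+T-T=>n+n-T=>n+n-n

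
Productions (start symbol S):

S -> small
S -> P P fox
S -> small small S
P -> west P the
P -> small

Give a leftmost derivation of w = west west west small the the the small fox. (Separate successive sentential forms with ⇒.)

S ⇒ P P fox ⇒ west P the P fox ⇒ west west P the the P fox ⇒ west west west P the the the P fox ⇒ west west west small the the the P fox ⇒ west west west small the the the small fox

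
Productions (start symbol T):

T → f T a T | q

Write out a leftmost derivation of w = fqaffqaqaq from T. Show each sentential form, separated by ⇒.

T ⇒ fTaT ⇒ fqaT ⇒ fqafTaT ⇒ fqaffTaTaT ⇒ fqaffqaTaT ⇒ fqaffqaqaT ⇒ fqaffqaqaq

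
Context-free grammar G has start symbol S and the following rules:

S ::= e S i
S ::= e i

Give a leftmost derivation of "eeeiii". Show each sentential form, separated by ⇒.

S⇒eSi⇒eeSii⇒eeeiii

S ⇒ eSi   [S ::= e S i]
eSi ⇒ eeSii   [S ::= e S i]
eeSii ⇒ eeeiii   [S ::= e i]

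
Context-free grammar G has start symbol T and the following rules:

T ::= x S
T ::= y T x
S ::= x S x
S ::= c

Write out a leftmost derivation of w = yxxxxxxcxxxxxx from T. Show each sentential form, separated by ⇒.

T ⇒ yTx ⇒ yxSx ⇒ yxxSxx ⇒ yxxxSxxx ⇒ yxxxxSxxxx ⇒ yxxxxxSxxxxx ⇒ yxxxxxxSxxxxxx ⇒ yxxxxxxcxxxxxx

T ⇒ yTx   [T ::= y T x]
yTx ⇒ yxSx   [T ::= x S]
yxSx ⇒ yxxSxx   [S ::= x S x]
yxxSxx ⇒ yxxxSxxx   [S ::= x S x]
yxxxSxxx ⇒ yxxxxSxxxx   [S ::= x S x]
yxxxxSxxxx ⇒ yxxxxxSxxxxx   [S ::= x S x]
yxxxxxSxxxxx ⇒ yxxxxxxSxxxxxx   [S ::= x S x]
yxxxxxxSxxxxxx ⇒ yxxxxxxcxxxxxx   [S ::= c]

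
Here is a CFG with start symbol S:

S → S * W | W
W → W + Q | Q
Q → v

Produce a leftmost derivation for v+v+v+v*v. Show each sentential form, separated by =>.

S => S*W   [S → S * W]
S*W => W*W   [S → W]
W*W => W+Q*W   [W → W + Q]
W+Q*W => W+Q+Q*W   [W → W + Q]
W+Q+Q*W => W+Q+Q+Q*W   [W → W + Q]
W+Q+Q+Q*W => Q+Q+Q+Q*W   [W → Q]
Q+Q+Q+Q*W => v+Q+Q+Q*W   [Q → v]
v+Q+Q+Q*W => v+v+Q+Q*W   [Q → v]
v+v+Q+Q*W => v+v+v+Q*W   [Q → v]
v+v+v+Q*W => v+v+v+v*W   [Q → v]
v+v+v+v*W => v+v+v+v*Q   [W → Q]
v+v+v+v*Q => v+v+v+v*v   [Q → v]

S => S*W => W*W => W+Q*W => W+Q+Q*W => W+Q+Q+Q*W => Q+Q+Q+Q*W => v+Q+Q+Q*W => v+v+Q+Q*W => v+v+v+Q*W => v+v+v+v*W => v+v+v+v*Q => v+v+v+v*v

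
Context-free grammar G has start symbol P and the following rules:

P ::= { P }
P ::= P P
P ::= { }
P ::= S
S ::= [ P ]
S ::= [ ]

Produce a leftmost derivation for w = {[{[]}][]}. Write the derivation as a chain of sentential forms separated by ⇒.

P⇒{P}⇒{PP}⇒{SP}⇒{[P]P}⇒{[{P}]P}⇒{[{S}]P}⇒{[{[]}]P}⇒{[{[]}]S}⇒{[{[]}][]}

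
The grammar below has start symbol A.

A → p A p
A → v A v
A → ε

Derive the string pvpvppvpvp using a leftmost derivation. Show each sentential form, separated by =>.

A => pAp => pvAvp => pvpApvp => pvpvAvpvp => pvpvpApvpvp => pvpvppvpvp

A => pAp   [A → p A p]
pAp => pvAvp   [A → v A v]
pvAvp => pvpApvp   [A → p A p]
pvpApvp => pvpvAvpvp   [A → v A v]
pvpvAvpvp => pvpvpApvpvp   [A → p A p]
pvpvpApvpvp => pvpvppvpvp   [A → ε]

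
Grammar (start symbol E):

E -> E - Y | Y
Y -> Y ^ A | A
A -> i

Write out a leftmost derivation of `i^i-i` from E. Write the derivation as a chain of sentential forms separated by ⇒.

E ⇒ E-Y ⇒ Y-Y ⇒ Y^A-Y ⇒ A^A-Y ⇒ i^A-Y ⇒ i^i-Y ⇒ i^i-A ⇒ i^i-i

E ⇒ E-Y   [E -> E - Y]
E-Y ⇒ Y-Y   [E -> Y]
Y-Y ⇒ Y^A-Y   [Y -> Y ^ A]
Y^A-Y ⇒ A^A-Y   [Y -> A]
A^A-Y ⇒ i^A-Y   [A -> i]
i^A-Y ⇒ i^i-Y   [A -> i]
i^i-Y ⇒ i^i-A   [Y -> A]
i^i-A ⇒ i^i-i   [A -> i]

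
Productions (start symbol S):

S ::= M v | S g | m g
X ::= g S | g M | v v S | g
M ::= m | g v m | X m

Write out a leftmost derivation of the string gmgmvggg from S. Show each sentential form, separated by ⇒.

S⇒Sg⇒Sgg⇒Sggg⇒Mvggg⇒Xmvggg⇒gSmvggg⇒gmgmvggg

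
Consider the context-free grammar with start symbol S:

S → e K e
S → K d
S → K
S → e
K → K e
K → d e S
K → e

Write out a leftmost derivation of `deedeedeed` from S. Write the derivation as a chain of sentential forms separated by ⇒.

S ⇒ Kd ⇒ Ked ⇒ deSed ⇒ deeKeed ⇒ deedeSeed ⇒ deedeKdeed ⇒ deedeedeed

S ⇒ Kd   [S → K d]
Kd ⇒ Ked   [K → K e]
Ked ⇒ deSed   [K → d e S]
deSed ⇒ deeKeed   [S → e K e]
deeKeed ⇒ deedeSeed   [K → d e S]
deedeSeed ⇒ deedeKdeed   [S → K d]
deedeKdeed ⇒ deedeedeed   [K → e]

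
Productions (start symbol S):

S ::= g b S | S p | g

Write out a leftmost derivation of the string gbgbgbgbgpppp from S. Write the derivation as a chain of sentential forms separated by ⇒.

S ⇒ Sp ⇒ Spp ⇒ gbSpp ⇒ gbSppp ⇒ gbgbSppp ⇒ gbgbSpppp ⇒ gbgbgbSpppp ⇒ gbgbgbgbSpppp ⇒ gbgbgbgbgpppp

S ⇒ Sp   [S ::= S p]
Sp ⇒ Spp   [S ::= S p]
Spp ⇒ gbSpp   [S ::= g b S]
gbSpp ⇒ gbSppp   [S ::= S p]
gbSppp ⇒ gbgbSppp   [S ::= g b S]
gbgbSppp ⇒ gbgbSpppp   [S ::= S p]
gbgbSpppp ⇒ gbgbgbSpppp   [S ::= g b S]
gbgbgbSpppp ⇒ gbgbgbgbSpppp   [S ::= g b S]
gbgbgbgbSpppp ⇒ gbgbgbgbgpppp   [S ::= g]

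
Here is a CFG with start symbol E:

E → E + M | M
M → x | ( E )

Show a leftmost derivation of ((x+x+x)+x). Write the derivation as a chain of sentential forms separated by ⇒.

E ⇒ M   [E → M]
M ⇒ (E)   [M → ( E )]
(E) ⇒ (E+M)   [E → E + M]
(E+M) ⇒ (M+M)   [E → M]
(M+M) ⇒ ((E)+M)   [M → ( E )]
((E)+M) ⇒ ((E+M)+M)   [E → E + M]
((E+M)+M) ⇒ ((E+M+M)+M)   [E → E + M]
((E+M+M)+M) ⇒ ((M+M+M)+M)   [E → M]
((M+M+M)+M) ⇒ ((x+M+M)+M)   [M → x]
((x+M+M)+M) ⇒ ((x+x+M)+M)   [M → x]
((x+x+M)+M) ⇒ ((x+x+x)+M)   [M → x]
((x+x+x)+M) ⇒ ((x+x+x)+x)   [M → x]

E⇒M⇒(E)⇒(E+M)⇒(M+M)⇒((E)+M)⇒((E+M)+M)⇒((E+M+M)+M)⇒((M+M+M)+M)⇒((x+M+M)+M)⇒((x+x+M)+M)⇒((x+x+x)+M)⇒((x+x+x)+x)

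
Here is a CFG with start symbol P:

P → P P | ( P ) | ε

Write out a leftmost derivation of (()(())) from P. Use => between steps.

P=>(P)=>(PP)=>(PPP)=>((P)PP)=>(()PP)=>(()P)=>(()(P))=>(()((P)))=>(()(()))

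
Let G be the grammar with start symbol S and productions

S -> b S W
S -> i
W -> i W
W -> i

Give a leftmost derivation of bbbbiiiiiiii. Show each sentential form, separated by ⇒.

S ⇒ bSW ⇒ bbSWW ⇒ bbbSWWW ⇒ bbbbSWWWW ⇒ bbbbiWWWW ⇒ bbbbiiWWW ⇒ bbbbiiiWWW ⇒ bbbbiiiiWWW ⇒ bbbbiiiiiWW ⇒ bbbbiiiiiiWW ⇒ bbbbiiiiiiiW ⇒ bbbbiiiiiiii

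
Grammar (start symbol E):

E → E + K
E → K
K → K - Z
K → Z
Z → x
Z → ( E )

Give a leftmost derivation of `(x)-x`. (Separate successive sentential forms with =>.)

E => K => K-Z => Z-Z => (E)-Z => (K)-Z => (Z)-Z => (x)-Z => (x)-x

E => K   [E → K]
K => K-Z   [K → K - Z]
K-Z => Z-Z   [K → Z]
Z-Z => (E)-Z   [Z → ( E )]
(E)-Z => (K)-Z   [E → K]
(K)-Z => (Z)-Z   [K → Z]
(Z)-Z => (x)-Z   [Z → x]
(x)-Z => (x)-x   [Z → x]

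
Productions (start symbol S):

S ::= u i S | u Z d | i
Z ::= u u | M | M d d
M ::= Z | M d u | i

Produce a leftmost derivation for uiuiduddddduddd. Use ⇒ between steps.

S ⇒ uiS   [S ::= u i S]
uiS ⇒ uiuZd   [S ::= u Z d]
uiuZd ⇒ uiuMddd   [Z ::= M d d]
uiuMddd ⇒ uiuMduddd   [M ::= M d u]
uiuMduddd ⇒ uiuZduddd   [M ::= Z]
uiuZduddd ⇒ uiuMddduddd   [Z ::= M d d]
uiuMddduddd ⇒ uiuZddduddd   [M ::= Z]
uiuZddduddd ⇒ uiuMddddduddd   [Z ::= M d d]
uiuMddddduddd ⇒ uiuMduddddduddd   [M ::= M d u]
uiuMduddddduddd ⇒ uiuiduddddduddd   [M ::= i]

S ⇒ uiS ⇒ uiuZd ⇒ uiuMddd ⇒ uiuMduddd ⇒ uiuZduddd ⇒ uiuMddduddd ⇒ uiuZddduddd ⇒ uiuMddddduddd ⇒ uiuMduddddduddd ⇒ uiuiduddddduddd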